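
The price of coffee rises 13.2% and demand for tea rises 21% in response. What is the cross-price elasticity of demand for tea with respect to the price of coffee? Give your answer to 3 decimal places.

1.591

ε = (%ΔQ of tea) / (%ΔP of coffee) = (21%) / (13.2%) ≈ 1.591.
Positive cross-price elasticity: substitutes.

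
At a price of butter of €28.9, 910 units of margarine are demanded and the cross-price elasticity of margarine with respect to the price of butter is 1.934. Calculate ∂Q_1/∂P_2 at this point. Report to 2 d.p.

60.90

ε = (∂Q_1/∂P_2)·(P_2/Q_1) ⇒ ∂Q_1/∂P_2 = ε·Q_1/P_2 = 1.934 × 910/28.9 ≈ 60.90.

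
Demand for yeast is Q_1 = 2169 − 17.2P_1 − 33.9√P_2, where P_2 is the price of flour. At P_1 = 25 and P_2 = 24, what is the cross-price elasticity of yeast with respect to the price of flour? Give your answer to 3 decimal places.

At P_1 = 25 and P_2 = 24: Q_1 = 1572.925.
∂Q_1/∂P_2 = -33.9/(2√P_2) = -33.9/(2√24) = -3.4599.
ε = (∂Q_1/∂P_2)(P_2/Q_1) = -3.4599 × (24/1572.925) ≈ -0.053.
ε < 0: complements.

-0.053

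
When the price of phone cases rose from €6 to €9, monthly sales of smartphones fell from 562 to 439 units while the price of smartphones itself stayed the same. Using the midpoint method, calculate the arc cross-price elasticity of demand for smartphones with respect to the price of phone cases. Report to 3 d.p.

ΔQ_A = 439 − 562 = -123; ΔP_B = 9 − 6 = 3.
Midpoints: Q̄_A = 500.5, P̄_B = 7.50.
ε = (ΔQ_A/Q̄_A)/(ΔP_B/P̄_B) = (-123/500.5)/(3/7.50) ≈ -0.614.

-0.614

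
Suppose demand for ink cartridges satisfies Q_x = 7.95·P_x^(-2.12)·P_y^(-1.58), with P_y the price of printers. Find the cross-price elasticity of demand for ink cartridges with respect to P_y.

-1.58

In a log-linear (constant-elasticity) demand function, the coefficient on the exponent of P_y is the cross-price elasticity.
ε = -1.58. Negative, so ink cartridges and printers are complements.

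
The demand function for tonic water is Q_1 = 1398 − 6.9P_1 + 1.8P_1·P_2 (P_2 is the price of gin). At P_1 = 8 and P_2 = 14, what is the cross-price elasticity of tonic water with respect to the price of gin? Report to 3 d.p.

0.131

At P_1 = 8 and P_2 = 14: Q_1 = 1544.4.
∂Q_1/∂P_2 = 1.8P_1 = 1.8(8) = 14.4000.
ε = (∂Q_1/∂P_2)(P_2/Q_1) = 14.4000 × (14/1544.4) ≈ 0.131.
ε > 0: substitutes.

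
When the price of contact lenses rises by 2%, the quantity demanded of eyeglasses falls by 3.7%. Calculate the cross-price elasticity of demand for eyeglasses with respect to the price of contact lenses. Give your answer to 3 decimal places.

-1.850

ε = (%ΔQ of eyeglasses) / (%ΔP of contact lenses) = (-3.7%) / (2%) ≈ -1.850.
Negative cross-price elasticity: complements.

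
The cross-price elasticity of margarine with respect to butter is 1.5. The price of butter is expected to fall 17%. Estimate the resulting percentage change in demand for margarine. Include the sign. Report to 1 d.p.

%ΔQ ≈ ε × %ΔP of butter = 1.5 × (-17%) = -25.5%.
Demand for margarine falls by about 25.5%.

-25.5%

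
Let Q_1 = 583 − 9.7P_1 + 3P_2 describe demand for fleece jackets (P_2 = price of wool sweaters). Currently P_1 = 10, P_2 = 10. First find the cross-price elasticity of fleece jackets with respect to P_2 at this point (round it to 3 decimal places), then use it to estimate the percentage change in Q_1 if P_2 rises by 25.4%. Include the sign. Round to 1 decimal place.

1.5%

At P_1 = 10, P_2 = 10: Q_1 = 516.
∂Q_1/∂P_2 = 3.
ε = (∂Q_1/∂P_2)(P_2/Q_1) = 3.0000 × 10/516 ≈ 0.058.
%ΔQ_1 ≈ ε × %ΔP_2 = 0.058 × (25.4%) = 1.5%.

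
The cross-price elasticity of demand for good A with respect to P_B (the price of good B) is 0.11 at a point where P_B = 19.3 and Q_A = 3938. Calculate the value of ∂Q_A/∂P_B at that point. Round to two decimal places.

ε = (∂Q_A/∂P_B)·(P_B/Q_A) ⇒ ∂Q_A/∂P_B = ε·Q_A/P_B = 0.11 × 3938/19.3 ≈ 22.44.

22.44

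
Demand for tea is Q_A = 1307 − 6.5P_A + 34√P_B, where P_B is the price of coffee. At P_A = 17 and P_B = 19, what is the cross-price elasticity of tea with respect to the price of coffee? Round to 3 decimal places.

At P_A = 17 and P_B = 19: Q_A = 1344.703.
∂Q_A/∂P_B = 34/(2√P_B) = 34/(2√19) = 3.9001.
ε = (∂Q_A/∂P_B)(P_B/Q_A) = 3.9001 × (19/1344.703) ≈ 0.055.
ε > 0: substitutes.

0.055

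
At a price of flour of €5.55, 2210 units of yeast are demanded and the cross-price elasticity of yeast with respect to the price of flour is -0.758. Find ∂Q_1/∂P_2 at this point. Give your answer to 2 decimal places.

-301.83

ε = (∂Q_1/∂P_2)·(P_2/Q_1) ⇒ ∂Q_1/∂P_2 = ε·Q_1/P_2 = -0.758 × 2210/5.55 ≈ -301.83.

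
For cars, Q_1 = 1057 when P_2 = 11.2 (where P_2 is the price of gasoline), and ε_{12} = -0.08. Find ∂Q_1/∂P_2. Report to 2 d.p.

-7.55

ε = (∂Q_1/∂P_2)·(P_2/Q_1) ⇒ ∂Q_1/∂P_2 = ε·Q_1/P_2 = -0.08 × 1057/11.2 ≈ -7.55.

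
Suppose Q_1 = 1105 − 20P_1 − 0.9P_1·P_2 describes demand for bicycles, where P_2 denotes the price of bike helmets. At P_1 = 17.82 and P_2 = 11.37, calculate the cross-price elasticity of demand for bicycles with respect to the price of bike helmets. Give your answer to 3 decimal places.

At P_1 = 17.82 and P_2 = 11.37: Q_1 = 566.248.
∂Q_1/∂P_2 = -0.9P_1 = -0.9(17.82) = -16.0380.
ε = (∂Q_1/∂P_2)(P_2/Q_1) = -16.0380 × (11.37/566.248) ≈ -0.322.

-0.322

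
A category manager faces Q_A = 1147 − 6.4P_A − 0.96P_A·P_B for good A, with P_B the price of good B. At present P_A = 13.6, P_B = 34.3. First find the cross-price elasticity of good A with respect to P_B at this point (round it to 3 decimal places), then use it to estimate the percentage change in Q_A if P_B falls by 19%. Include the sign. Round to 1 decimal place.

13.9%

At P_A = 13.6, P_B = 34.3: Q_A = 612.139.
∂Q_A/∂P_B = -0.96P_A = -13.0560.
ε = (∂Q_A/∂P_B)(P_B/Q_A) = -13.0560 × 34.3/612.139 ≈ -0.732.
%ΔQ_A ≈ ε × %ΔP_B = -0.732 × (-19%) = 13.9%.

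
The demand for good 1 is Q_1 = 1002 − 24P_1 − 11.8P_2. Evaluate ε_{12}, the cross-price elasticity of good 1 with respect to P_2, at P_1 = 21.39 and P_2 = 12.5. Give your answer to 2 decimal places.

-0.43

At P_1 = 21.39 and P_2 = 12.5: Q_1 = 341.14.
∂Q_1/∂P_2 = -11.8.
ε = (∂Q_1/∂P_2)(P_2/Q_1) = -11.8 × (12.5/341.14) ≈ -0.43.
Since ε < 0, good 1 and good 2 are complements.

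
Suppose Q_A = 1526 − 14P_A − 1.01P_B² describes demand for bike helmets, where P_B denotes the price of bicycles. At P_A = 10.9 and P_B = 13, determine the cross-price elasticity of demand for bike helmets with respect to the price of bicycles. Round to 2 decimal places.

At P_A = 10.9 and P_B = 13: Q_A = 1202.71.
∂Q_A/∂P_B = -2.02P_B = -2.02(13) = -26.2600.
ε = (∂Q_A/∂P_B)(P_B/Q_A) = -26.2600 × (13/1202.71) ≈ -0.28.
ε < 0: complements.

-0.28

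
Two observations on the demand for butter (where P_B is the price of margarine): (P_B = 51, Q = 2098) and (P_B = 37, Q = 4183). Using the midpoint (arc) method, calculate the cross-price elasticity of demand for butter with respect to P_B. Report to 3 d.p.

ΔQ_A = 4183 − 2098 = 2085; ΔP_B = 37 − 51 = -14.
Midpoints: Q̄_A = 3140.5, P̄_B = 44.00.
ε = (ΔQ_A/Q̄_A)/(ΔP_B/P̄_B) = (2085/3140.5)/(-14/44.00) ≈ -2.087.
ε < 0: butter and margarine are complements.

-2.087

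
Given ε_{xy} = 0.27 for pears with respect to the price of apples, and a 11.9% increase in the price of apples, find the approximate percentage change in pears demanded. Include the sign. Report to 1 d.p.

3.2%

%ΔQ ≈ ε × %ΔP of apples = 0.27 × (11.9%) = 3.2%.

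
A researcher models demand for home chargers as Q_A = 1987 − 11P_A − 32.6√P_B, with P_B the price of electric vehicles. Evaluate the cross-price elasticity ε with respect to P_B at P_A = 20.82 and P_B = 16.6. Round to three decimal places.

At P_A = 20.82 and P_B = 16.6: Q_A = 1625.158.
∂Q_A/∂P_B = -32.6/(2√P_B) = -32.6/(2√16.6) = -4.0007.
ε = (∂Q_A/∂P_B)(P_B/Q_A) = -4.0007 × (16.6/1625.158) ≈ -0.041.

-0.041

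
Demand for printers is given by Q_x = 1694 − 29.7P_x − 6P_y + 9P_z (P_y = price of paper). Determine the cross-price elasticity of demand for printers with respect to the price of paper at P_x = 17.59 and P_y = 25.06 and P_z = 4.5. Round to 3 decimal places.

At P_x = 17.59 and P_y = 25.06 and P_z = 4.5: Q_x = 1061.717.
∂Q_x/∂P_y = -6.
ε = (∂Q_x/∂P_y)(P_y/Q_x) = -6 × (25.06/1061.717) ≈ -0.142.
Since ε < 0, printers and paper are complements.

-0.142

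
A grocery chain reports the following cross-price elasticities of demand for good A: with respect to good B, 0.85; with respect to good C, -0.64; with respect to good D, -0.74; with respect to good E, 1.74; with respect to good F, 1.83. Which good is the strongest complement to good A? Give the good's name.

good D

Complements have ε < 0. The most negative value is -0.74 (good D).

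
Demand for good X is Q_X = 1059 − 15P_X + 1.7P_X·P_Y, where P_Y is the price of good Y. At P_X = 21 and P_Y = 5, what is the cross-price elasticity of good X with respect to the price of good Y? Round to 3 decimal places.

0.193

At P_X = 21 and P_Y = 5: Q_X = 922.5.
∂Q_X/∂P_Y = 1.7P_X = 1.7(21) = 35.7000.
ε = (∂Q_X/∂P_Y)(P_Y/Q_X) = 35.7000 × (5/922.5) ≈ 0.193.
ε > 0: substitutes.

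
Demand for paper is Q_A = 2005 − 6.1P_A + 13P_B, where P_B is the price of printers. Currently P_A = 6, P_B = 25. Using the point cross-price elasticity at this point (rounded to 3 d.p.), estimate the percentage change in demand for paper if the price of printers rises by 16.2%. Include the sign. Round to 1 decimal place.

2.3%

At P_A = 6, P_B = 25: Q_A = 2293.4.
∂Q_A/∂P_B = 13.
ε = (∂Q_A/∂P_B)(P_B/Q_A) = 13.0000 × 25/2293.4 ≈ 0.142.
%ΔQ_A ≈ ε × %ΔP_B = 0.142 × (16.2%) = 2.3%.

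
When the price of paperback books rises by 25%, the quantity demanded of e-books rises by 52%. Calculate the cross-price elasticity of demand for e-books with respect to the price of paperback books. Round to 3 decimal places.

ε = (%ΔQ of e-books) / (%ΔP of paperback books) = (52%) / (25%) ≈ 2.080.

2.080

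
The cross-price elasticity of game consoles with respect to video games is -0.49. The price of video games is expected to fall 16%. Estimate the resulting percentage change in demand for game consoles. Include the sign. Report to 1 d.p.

7.8%

%ΔQ ≈ ε × %ΔP of video games = -0.49 × (-16%) = 7.8%.
Demand for game consoles rises by about 7.8%.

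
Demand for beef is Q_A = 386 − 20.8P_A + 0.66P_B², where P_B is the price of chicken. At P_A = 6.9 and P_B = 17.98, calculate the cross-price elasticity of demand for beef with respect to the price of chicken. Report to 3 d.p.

At P_A = 6.9 and P_B = 17.98: Q_A = 455.845.
∂Q_A/∂P_B = 1.32P_B = 1.32(17.98) = 23.7336.
ε = (∂Q_A/∂P_B)(P_B/Q_A) = 23.7336 × (17.98/455.845) ≈ 0.936.
ε > 0: substitutes.

0.936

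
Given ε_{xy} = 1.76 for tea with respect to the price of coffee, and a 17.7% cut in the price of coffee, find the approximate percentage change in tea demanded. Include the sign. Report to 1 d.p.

%ΔQ ≈ ε × %ΔP of coffee = 1.76 × (-17.7%) = -31.2%.

-31.2%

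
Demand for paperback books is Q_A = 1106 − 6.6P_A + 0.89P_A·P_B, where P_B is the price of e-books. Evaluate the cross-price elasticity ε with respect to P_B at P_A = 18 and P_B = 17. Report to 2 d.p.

0.22

At P_A = 18 and P_B = 17: Q_A = 1259.54.
∂Q_A/∂P_B = 0.89P_A = 0.89(18) = 16.0200.
ε = (∂Q_A/∂P_B)(P_B/Q_A) = 16.0200 × (17/1259.54) ≈ 0.22.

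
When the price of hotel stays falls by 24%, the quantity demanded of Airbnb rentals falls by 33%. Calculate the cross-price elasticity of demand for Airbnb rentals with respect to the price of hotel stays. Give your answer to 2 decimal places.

1.38

ε = (%ΔQ of Airbnb rentals) / (%ΔP of hotel stays) = (-33%) / (-24%) ≈ 1.38.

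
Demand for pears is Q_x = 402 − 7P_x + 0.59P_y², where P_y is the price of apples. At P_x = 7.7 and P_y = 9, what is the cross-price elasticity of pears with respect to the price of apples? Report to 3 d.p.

At P_x = 7.7 and P_y = 9: Q_x = 395.89.
∂Q_x/∂P_y = 1.18P_y = 1.18(9) = 10.6200.
ε = (∂Q_x/∂P_y)(P_y/Q_x) = 10.6200 × (9/395.89) ≈ 0.241.

0.241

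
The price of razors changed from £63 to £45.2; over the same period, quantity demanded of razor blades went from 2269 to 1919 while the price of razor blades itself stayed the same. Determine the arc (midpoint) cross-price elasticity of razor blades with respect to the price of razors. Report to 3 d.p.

ΔQ_A = 1919 − 2269 = -350; ΔP_B = 45.2 − 63 = -17.8.
Midpoints: Q̄_A = 2094.0, P̄_B = 54.10.
ε = (ΔQ_A/Q̄_A)/(ΔP_B/P̄_B) = (-350/2094.0)/(-17.8/54.10) ≈ 0.508.
ε > 0: razor blades and razors are substitutes.

0.508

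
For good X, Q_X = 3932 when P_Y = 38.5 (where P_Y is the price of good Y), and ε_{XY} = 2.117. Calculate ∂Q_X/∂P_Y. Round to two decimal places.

ε = (∂Q_X/∂P_Y)·(P_Y/Q_X) ⇒ ∂Q_X/∂P_Y = ε·Q_X/P_Y = 2.117 × 3932/38.5 ≈ 216.21.

216.21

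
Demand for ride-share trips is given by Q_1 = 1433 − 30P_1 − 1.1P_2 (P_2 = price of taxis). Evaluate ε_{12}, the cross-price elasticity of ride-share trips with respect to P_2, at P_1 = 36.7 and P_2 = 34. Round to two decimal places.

At P_1 = 36.7 and P_2 = 34: Q_1 = 294.6.
∂Q_1/∂P_2 = -1.1.
ε = (∂Q_1/∂P_2)(P_2/Q_1) = -1.1 × (34/294.6) ≈ -0.13.
Since ε < 0, ride-share trips and taxis are complements.

-0.13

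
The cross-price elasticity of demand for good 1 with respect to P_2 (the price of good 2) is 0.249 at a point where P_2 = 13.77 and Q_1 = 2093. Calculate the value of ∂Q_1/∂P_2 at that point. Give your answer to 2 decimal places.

ε = (∂Q_1/∂P_2)·(P_2/Q_1) ⇒ ∂Q_1/∂P_2 = ε·Q_1/P_2 = 0.249 × 2093/13.77 ≈ 37.85.

37.85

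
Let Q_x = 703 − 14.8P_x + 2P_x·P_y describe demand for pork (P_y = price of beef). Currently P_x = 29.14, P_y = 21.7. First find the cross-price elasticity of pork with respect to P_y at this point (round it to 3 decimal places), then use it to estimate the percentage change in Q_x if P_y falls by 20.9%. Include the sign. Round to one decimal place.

At P_x = 29.14, P_y = 21.7: Q_x = 1536.404.
∂Q_x/∂P_y = 2P_x = 58.2800.
ε = (∂Q_x/∂P_y)(P_y/Q_x) = 58.2800 × 21.7/1536.404 ≈ 0.823.
%ΔQ_x ≈ ε × %ΔP_y = 0.823 × (-20.9%) = -17.2%.

-17.2%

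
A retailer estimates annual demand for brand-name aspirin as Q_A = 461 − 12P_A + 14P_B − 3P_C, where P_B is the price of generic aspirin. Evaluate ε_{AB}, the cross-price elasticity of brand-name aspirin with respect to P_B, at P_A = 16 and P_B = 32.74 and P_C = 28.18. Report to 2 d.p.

At P_A = 16 and P_B = 32.74 and P_C = 28.18: Q_A = 642.82.
∂Q_A/∂P_B = 14.
ε = (∂Q_A/∂P_B)(P_B/Q_A) = 14 × (32.74/642.82) ≈ 0.71.

0.71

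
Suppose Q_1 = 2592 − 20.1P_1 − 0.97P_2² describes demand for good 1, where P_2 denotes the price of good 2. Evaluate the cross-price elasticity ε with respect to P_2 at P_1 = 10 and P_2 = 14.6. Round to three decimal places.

At P_1 = 10 and P_2 = 14.6: Q_1 = 2184.235.
∂Q_1/∂P_2 = -1.94P_2 = -1.94(14.6) = -28.3240.
ε = (∂Q_1/∂P_2)(P_2/Q_1) = -28.3240 × (14.6/2184.235) ≈ -0.189.
ε < 0: complements.

-0.189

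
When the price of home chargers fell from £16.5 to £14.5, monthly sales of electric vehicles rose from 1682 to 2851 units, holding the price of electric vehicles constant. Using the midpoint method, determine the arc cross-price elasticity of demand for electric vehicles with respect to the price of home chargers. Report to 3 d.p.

ΔQ_A = 2851 − 1682 = 1169; ΔP_B = 14.5 − 16.5 = -2.
Midpoints: Q̄_A = 2266.5, P̄_B = 15.50.
ε = (ΔQ_A/Q̄_A)/(ΔP_B/P̄_B) = (1169/2266.5)/(-2/15.50) ≈ -3.997.

-3.997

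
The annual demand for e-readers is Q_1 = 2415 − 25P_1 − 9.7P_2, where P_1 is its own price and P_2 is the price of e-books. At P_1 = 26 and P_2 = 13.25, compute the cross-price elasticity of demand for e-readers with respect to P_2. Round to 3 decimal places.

-0.079

At P_1 = 26 and P_2 = 13.25: Q_1 = 1636.475.
∂Q_1/∂P_2 = -9.7.
ε = (∂Q_1/∂P_2)(P_2/Q_1) = -9.7 × (13.25/1636.475) ≈ -0.079.
Since ε < 0, e-readers and e-books are complements.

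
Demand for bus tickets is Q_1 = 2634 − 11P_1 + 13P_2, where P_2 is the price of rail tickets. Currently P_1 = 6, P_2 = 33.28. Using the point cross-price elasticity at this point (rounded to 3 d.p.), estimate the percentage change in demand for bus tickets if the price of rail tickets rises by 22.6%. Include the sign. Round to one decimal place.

3.3%

At P_1 = 6, P_2 = 33.28: Q_1 = 3000.64.
∂Q_1/∂P_2 = 13.
ε = (∂Q_1/∂P_2)(P_2/Q_1) = 13.0000 × 33.28/3000.64 ≈ 0.144.
%ΔQ_1 ≈ ε × %ΔP_2 = 0.144 × (22.6%) = 3.3%.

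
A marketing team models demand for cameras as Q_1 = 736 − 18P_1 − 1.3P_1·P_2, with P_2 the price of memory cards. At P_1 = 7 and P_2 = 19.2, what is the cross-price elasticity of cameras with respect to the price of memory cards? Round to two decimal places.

At P_1 = 7 and P_2 = 19.2: Q_1 = 435.28.
∂Q_1/∂P_2 = -1.3P_1 = -1.3(7) = -9.1000.
ε = (∂Q_1/∂P_2)(P_2/Q_1) = -9.1000 × (19.2/435.28) ≈ -0.40.

-0.40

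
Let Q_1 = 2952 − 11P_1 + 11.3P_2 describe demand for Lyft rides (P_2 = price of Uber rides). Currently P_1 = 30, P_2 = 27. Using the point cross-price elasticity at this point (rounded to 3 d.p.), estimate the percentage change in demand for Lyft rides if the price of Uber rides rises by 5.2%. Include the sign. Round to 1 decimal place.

At P_1 = 30, P_2 = 27: Q_1 = 2927.1.
∂Q_1/∂P_2 = 11.3.
ε = (∂Q_1/∂P_2)(P_2/Q_1) = 11.3000 × 27/2927.1 ≈ 0.104.
%ΔQ_1 ≈ ε × %ΔP_2 = 0.104 × (5.2%) = 0.5%.

0.5%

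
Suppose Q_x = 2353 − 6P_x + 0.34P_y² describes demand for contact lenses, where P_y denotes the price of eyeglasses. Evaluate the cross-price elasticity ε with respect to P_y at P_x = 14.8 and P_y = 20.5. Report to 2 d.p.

At P_x = 14.8 and P_y = 20.5: Q_x = 2407.085.
∂Q_x/∂P_y = 0.68P_y = 0.68(20.5) = 13.9400.
ε = (∂Q_x/∂P_y)(P_y/Q_x) = 13.9400 × (20.5/2407.085) ≈ 0.12.

0.12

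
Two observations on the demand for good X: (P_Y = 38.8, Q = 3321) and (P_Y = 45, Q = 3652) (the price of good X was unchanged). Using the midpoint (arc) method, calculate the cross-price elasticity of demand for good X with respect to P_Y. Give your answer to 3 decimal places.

0.642

ΔQ_X = 3652 − 3321 = 331; ΔP_Y = 45 − 38.8 = 6.2.
Midpoints: Q̄_X = 3486.5, P̄_Y = 41.90.
ε = (ΔQ_X/Q̄_X)/(ΔP_Y/P̄_Y) = (331/3486.5)/(6.2/41.90) ≈ 0.642.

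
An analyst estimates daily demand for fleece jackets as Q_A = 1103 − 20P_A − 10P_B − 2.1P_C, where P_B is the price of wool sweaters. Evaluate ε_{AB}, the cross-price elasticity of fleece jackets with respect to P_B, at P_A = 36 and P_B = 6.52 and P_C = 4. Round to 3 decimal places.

-0.211

At P_A = 36 and P_B = 6.52 and P_C = 4: Q_A = 309.4.
∂Q_A/∂P_B = -10.
ε = (∂Q_A/∂P_B)(P_B/Q_A) = -10 × (6.52/309.4) ≈ -0.211.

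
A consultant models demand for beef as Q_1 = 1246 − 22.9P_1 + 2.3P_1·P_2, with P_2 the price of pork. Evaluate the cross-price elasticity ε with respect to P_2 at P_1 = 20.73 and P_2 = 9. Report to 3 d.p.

0.357

At P_1 = 20.73 and P_2 = 9: Q_1 = 1200.394.
∂Q_1/∂P_2 = 2.3P_1 = 2.3(20.73) = 47.6790.
ε = (∂Q_1/∂P_2)(P_2/Q_1) = 47.6790 × (9/1200.394) ≈ 0.357.
ε > 0: substitutes.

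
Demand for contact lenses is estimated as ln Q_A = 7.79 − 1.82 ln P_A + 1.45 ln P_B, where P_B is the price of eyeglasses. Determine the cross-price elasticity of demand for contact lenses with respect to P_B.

In a log-linear (constant-elasticity) demand function, the coefficient on ln P_B is the cross-price elasticity.
ε = 1.45. Positive, so contact lenses and eyeglasses are substitutes.

1.45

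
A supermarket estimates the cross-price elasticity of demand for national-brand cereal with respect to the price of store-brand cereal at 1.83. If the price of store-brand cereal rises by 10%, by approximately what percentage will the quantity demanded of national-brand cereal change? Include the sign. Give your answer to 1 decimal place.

%ΔQ ≈ ε × %ΔP of store-brand cereal = 1.83 × (10%) = 18.3%.

18.3%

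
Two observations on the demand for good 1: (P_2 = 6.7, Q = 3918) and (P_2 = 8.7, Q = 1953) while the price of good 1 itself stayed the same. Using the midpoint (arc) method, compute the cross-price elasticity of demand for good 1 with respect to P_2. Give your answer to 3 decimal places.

-2.577

ΔQ_1 = 1953 − 3918 = -1965; ΔP_2 = 8.7 − 6.7 = 2.
Midpoints: Q̄_1 = 2935.5, P̄_2 = 7.70.
ε = (ΔQ_1/Q̄_1)/(ΔP_2/P̄_2) = (-1965/2935.5)/(2/7.70) ≈ -2.577.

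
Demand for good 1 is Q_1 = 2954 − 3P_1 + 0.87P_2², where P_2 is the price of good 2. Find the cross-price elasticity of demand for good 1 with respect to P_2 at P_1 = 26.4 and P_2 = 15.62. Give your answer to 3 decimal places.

0.138

At P_1 = 26.4 and P_2 = 15.62: Q_1 = 3087.066.
∂Q_1/∂P_2 = 1.74P_2 = 1.74(15.62) = 27.1788.
ε = (∂Q_1/∂P_2)(P_2/Q_1) = 27.1788 × (15.62/3087.066) ≈ 0.138.
ε > 0: substitutes.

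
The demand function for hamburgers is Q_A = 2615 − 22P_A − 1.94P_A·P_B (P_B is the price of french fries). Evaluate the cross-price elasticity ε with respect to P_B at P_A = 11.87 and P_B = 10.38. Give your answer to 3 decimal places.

-0.113

At P_A = 11.87 and P_B = 10.38: Q_A = 2114.831.
∂Q_A/∂P_B = -1.94P_A = -1.94(11.87) = -23.0278.
ε = (∂Q_A/∂P_B)(P_B/Q_A) = -23.0278 × (10.38/2114.831) ≈ -0.113.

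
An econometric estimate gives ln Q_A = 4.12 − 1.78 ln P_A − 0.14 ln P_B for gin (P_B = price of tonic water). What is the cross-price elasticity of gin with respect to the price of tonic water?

In a log-linear (constant-elasticity) demand function, the coefficient on ln P_B is the cross-price elasticity.
ε = -0.14. Negative, so gin and tonic water are complements.

-0.14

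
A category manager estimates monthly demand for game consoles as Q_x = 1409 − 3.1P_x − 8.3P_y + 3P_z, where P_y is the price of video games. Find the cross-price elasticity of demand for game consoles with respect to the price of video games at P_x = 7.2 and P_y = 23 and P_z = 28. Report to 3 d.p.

At P_x = 7.2 and P_y = 23 and P_z = 28: Q_x = 1279.78.
∂Q_x/∂P_y = -8.3.
ε = (∂Q_x/∂P_y)(P_y/Q_x) = -8.3 × (23/1279.78) ≈ -0.149.
Since ε < 0, game consoles and video games are complements.

-0.149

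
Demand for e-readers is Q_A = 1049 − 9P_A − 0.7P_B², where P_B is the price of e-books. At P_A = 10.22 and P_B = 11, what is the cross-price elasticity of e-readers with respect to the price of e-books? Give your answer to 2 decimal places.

At P_A = 10.22 and P_B = 11: Q_A = 872.32.
∂Q_A/∂P_B = -1.4P_B = -1.4(11) = -15.4000.
ε = (∂Q_A/∂P_B)(P_B/Q_A) = -15.4000 × (11/872.32) ≈ -0.19.
ε < 0: complements.

-0.19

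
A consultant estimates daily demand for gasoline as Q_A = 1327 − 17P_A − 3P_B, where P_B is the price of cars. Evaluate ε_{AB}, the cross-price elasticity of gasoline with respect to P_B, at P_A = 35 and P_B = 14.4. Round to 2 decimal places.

At P_A = 35 and P_B = 14.4: Q_A = 688.8.
∂Q_A/∂P_B = -3.
ε = (∂Q_A/∂P_B)(P_B/Q_A) = -3 × (14.4/688.8) ≈ -0.06.
Since ε < 0, gasoline and cars are complements.

-0.06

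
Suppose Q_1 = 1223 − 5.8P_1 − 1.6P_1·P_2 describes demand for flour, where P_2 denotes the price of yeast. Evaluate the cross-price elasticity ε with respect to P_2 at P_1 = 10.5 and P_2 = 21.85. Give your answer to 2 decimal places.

At P_1 = 10.5 and P_2 = 21.85: Q_1 = 795.02.
∂Q_1/∂P_2 = -1.6P_1 = -1.6(10.5) = -16.8000.
ε = (∂Q_1/∂P_2)(P_2/Q_1) = -16.8000 × (21.85/795.02) ≈ -0.46.
ε < 0: complements.

-0.46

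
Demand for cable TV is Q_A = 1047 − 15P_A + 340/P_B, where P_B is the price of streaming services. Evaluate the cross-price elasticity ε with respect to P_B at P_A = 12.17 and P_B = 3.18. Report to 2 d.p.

-0.11

At P_A = 12.17 and P_B = 3.18: Q_A = 971.368.
∂Q_A/∂P_B = −340/P_B² = -33.6221.
ε = (∂Q_A/∂P_B)(P_B/Q_A) = -33.6221 × (3.18/971.368) ≈ -0.11.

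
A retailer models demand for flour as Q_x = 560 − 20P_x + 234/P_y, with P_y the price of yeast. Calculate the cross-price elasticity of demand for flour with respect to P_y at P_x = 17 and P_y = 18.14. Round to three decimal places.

At P_x = 17 and P_y = 18.14: Q_x = 232.900.
∂Q_x/∂P_y = −234/P_y² = -0.7111.
ε = (∂Q_x/∂P_y)(P_y/Q_x) = -0.7111 × (18.14/232.900) ≈ -0.055.

-0.055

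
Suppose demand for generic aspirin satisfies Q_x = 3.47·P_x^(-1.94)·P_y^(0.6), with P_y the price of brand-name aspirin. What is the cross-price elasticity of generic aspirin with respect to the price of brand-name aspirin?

In a log-linear (constant-elasticity) demand function, the coefficient on the exponent of P_y is the cross-price elasticity.
ε = 0.60. Positive, so generic aspirin and brand-name aspirin are substitutes.

0.60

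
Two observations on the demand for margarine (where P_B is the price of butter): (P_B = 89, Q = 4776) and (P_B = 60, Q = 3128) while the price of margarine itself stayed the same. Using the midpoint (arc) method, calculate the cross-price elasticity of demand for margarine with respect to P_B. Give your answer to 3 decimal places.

ΔQ_A = 3128 − 4776 = -1648; ΔP_B = 60 − 89 = -29.
Midpoints: Q̄_A = 3952.0, P̄_B = 74.50.
ε = (ΔQ_A/Q̄_A)/(ΔP_B/P̄_B) = (-1648/3952.0)/(-29/74.50) ≈ 1.071.

1.071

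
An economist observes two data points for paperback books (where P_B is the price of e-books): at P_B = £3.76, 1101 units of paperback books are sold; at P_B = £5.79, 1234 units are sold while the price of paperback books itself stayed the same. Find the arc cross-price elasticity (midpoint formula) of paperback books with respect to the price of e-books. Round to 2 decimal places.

0.27

ΔQ_A = 1234 − 1101 = 133; ΔP_B = 5.79 − 3.76 = 2.03.
Midpoints: Q̄_A = 1167.5, P̄_B = 4.78.
ε = (ΔQ_A/Q̄_A)/(ΔP_B/P̄_B) = (133/1167.5)/(2.03/4.78) ≈ 0.27.
ε > 0: paperback books and e-books are substitutes.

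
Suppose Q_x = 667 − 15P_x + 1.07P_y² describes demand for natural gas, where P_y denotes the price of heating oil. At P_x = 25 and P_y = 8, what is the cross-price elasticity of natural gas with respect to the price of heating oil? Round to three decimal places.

0.380

At P_x = 25 and P_y = 8: Q_x = 360.48.
∂Q_x/∂P_y = 2.14P_y = 2.14(8) = 17.1200.
ε = (∂Q_x/∂P_y)(P_y/Q_x) = 17.1200 × (8/360.48) ≈ 0.380.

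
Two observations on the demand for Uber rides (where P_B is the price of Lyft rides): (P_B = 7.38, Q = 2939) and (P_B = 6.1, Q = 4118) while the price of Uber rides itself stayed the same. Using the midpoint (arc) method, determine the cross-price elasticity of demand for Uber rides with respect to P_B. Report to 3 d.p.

-1.759

ΔQ_A = 4118 − 2939 = 1179; ΔP_B = 6.1 − 7.38 = -1.28.
Midpoints: Q̄_A = 3528.5, P̄_B = 6.74.
ε = (ΔQ_A/Q̄_A)/(ΔP_B/P̄_B) = (1179/3528.5)/(-1.28/6.74) ≈ -1.759.
ε < 0: Uber rides and Lyft rides are complements.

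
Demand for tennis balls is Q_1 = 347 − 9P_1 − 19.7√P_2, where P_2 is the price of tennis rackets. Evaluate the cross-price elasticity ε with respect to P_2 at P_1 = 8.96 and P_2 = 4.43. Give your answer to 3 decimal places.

At P_1 = 8.96 and P_2 = 4.43: Q_1 = 224.896.
∂Q_1/∂P_2 = -19.7/(2√P_2) = -19.7/(2√4.43) = -4.6799.
ε = (∂Q_1/∂P_2)(P_2/Q_1) = -4.6799 × (4.43/224.896) ≈ -0.092.
ε < 0: complements.

-0.092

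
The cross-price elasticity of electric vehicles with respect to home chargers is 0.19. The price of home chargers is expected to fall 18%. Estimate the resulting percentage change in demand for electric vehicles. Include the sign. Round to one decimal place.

%ΔQ ≈ ε × %ΔP of home chargers = 0.19 × (-18%) = -3.4%.

-3.4%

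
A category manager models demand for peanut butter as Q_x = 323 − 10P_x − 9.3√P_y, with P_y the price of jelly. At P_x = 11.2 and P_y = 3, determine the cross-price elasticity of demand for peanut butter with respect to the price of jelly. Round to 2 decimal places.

-0.04

At P_x = 11.2 and P_y = 3: Q_x = 194.892.
∂Q_x/∂P_y = -9.3/(2√P_y) = -9.3/(2√3) = -2.6847.
ε = (∂Q_x/∂P_y)(P_y/Q_x) = -2.6847 × (3/194.892) ≈ -0.04.
ε < 0: complements.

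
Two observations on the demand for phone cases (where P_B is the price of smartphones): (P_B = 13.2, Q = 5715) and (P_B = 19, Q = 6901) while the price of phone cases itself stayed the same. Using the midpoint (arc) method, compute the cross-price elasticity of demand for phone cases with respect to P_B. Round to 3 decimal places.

0.522

ΔQ_A = 6901 − 5715 = 1186; ΔP_B = 19 − 13.2 = 5.8.
Midpoints: Q̄_A = 6308.0, P̄_B = 16.10.
ε = (ΔQ_A/Q̄_A)/(ΔP_B/P̄_B) = (1186/6308.0)/(5.8/16.10) ≈ 0.522.
ε > 0: phone cases and smartphones are substitutes.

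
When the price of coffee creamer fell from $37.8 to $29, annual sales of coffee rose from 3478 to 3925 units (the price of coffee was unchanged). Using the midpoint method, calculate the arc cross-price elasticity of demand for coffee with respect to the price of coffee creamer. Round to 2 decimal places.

-0.46

ΔQ_A = 3925 − 3478 = 447; ΔP_B = 29 − 37.8 = -8.8.
Midpoints: Q̄_A = 3701.5, P̄_B = 33.40.
ε = (ΔQ_A/Q̄_A)/(ΔP_B/P̄_B) = (447/3701.5)/(-8.8/33.40) ≈ -0.46.
ε < 0: coffee and coffee creamer are complements.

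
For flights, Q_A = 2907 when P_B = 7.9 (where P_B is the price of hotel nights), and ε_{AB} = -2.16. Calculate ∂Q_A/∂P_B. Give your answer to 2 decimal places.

ε = (∂Q_A/∂P_B)·(P_B/Q_A) ⇒ ∂Q_A/∂P_B = ε·Q_A/P_B = -2.16 × 2907/7.9 ≈ -794.83.

-794.83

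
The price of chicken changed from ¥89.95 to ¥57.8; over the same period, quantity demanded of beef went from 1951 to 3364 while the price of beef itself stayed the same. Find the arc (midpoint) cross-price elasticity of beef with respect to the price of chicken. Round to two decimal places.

-1.22

ΔQ_A = 3364 − 1951 = 1413; ΔP_B = 57.8 − 89.95 = -32.15.
Midpoints: Q̄_A = 2657.5, P̄_B = 73.88.
ε = (ΔQ_A/Q̄_A)/(ΔP_B/P̄_B) = (1413/2657.5)/(-32.15/73.88) ≈ -1.22.
ε < 0: beef and chicken are complements.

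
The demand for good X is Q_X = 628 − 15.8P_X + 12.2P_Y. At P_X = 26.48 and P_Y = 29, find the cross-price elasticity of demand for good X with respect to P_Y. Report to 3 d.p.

At P_X = 26.48 and P_Y = 29: Q_X = 563.416.
∂Q_X/∂P_Y = 12.2.
ε = (∂Q_X/∂P_Y)(P_Y/Q_X) = 12.2 × (29/563.416) ≈ 0.628.
Since ε > 0, good X and good Y are substitutes.

0.628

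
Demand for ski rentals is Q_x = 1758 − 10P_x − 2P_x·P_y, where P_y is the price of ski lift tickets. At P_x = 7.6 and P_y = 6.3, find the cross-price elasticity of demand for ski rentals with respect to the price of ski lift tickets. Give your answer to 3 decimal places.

-0.060

At P_x = 7.6 and P_y = 6.3: Q_x = 1586.24.
∂Q_x/∂P_y = -2P_x = -2(7.6) = -15.2000.
ε = (∂Q_x/∂P_y)(P_y/Q_x) = -15.2000 × (6.3/1586.24) ≈ -0.060.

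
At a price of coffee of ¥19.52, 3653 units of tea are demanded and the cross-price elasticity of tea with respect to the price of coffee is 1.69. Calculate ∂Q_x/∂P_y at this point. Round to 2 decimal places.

316.27

ε = (∂Q_x/∂P_y)·(P_y/Q_x) ⇒ ∂Q_x/∂P_y = ε·Q_x/P_y = 1.69 × 3653/19.52 ≈ 316.27.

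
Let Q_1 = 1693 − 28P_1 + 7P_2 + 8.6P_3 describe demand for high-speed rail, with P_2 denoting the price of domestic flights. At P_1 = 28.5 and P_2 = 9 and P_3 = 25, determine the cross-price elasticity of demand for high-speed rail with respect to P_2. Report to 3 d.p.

0.054

At P_1 = 28.5 and P_2 = 9 and P_3 = 25: Q_1 = 1173.
∂Q_1/∂P_2 = 7.
ε = (∂Q_1/∂P_2)(P_2/Q_1) = 7 × (9/1173) ≈ 0.054.
Since ε > 0, high-speed rail and domestic flights are substitutes.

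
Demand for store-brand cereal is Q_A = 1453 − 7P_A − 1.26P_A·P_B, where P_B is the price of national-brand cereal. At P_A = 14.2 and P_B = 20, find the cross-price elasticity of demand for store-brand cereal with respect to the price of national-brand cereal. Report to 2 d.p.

At P_A = 14.2 and P_B = 20: Q_A = 995.76.
∂Q_A/∂P_B = -1.26P_A = -1.26(14.2) = -17.8920.
ε = (∂Q_A/∂P_B)(P_B/Q_A) = -17.8920 × (20/995.76) ≈ -0.36.
ε < 0: complements.

-0.36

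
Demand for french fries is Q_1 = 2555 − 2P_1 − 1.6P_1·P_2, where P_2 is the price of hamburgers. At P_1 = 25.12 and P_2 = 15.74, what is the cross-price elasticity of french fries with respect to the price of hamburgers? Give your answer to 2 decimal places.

At P_1 = 25.12 and P_2 = 15.74: Q_1 = 1872.138.
∂Q_1/∂P_2 = -1.6P_1 = -1.6(25.12) = -40.1920.
ε = (∂Q_1/∂P_2)(P_2/Q_1) = -40.1920 × (15.74/1872.138) ≈ -0.34.

-0.34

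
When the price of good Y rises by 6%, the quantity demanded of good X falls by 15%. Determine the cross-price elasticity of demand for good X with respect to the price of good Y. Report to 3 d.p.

ε = (%ΔQ of good X) / (%ΔP of good Y) = (-15%) / (6%) ≈ -2.500.

-2.500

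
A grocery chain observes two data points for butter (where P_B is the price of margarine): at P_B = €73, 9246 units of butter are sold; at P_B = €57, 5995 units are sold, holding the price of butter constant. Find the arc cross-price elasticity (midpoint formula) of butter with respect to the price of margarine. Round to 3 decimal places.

ΔQ_A = 5995 − 9246 = -3251; ΔP_B = 57 − 73 = -16.
Midpoints: Q̄_A = 7620.5, P̄_B = 65.00.
ε = (ΔQ_A/Q̄_A)/(ΔP_B/P̄_B) = (-3251/7620.5)/(-16/65.00) ≈ 1.733.

1.733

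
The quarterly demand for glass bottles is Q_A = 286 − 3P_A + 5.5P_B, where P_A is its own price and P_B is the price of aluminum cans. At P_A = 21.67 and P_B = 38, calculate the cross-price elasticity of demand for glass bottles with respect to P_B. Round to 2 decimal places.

At P_A = 21.67 and P_B = 38: Q_A = 429.99.
∂Q_A/∂P_B = 5.5.
ε = (∂Q_A/∂P_B)(P_B/Q_A) = 5.5 × (38/429.99) ≈ 0.49.
Since ε > 0, glass bottles and aluminum cans are substitutes.

0.49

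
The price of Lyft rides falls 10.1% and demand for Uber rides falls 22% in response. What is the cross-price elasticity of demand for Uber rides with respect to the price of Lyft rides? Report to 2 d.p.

2.18

ε = (%ΔQ of Uber rides) / (%ΔP of Lyft rides) = (-22%) / (-10.1%) ≈ 2.18.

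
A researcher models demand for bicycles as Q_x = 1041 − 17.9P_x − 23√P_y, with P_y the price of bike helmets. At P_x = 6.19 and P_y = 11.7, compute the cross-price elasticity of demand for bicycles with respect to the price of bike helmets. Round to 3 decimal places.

-0.046

At P_x = 6.19 and P_y = 11.7: Q_x = 851.527.
∂Q_x/∂P_y = -23/(2√P_y) = -23/(2√11.7) = -3.3621.
ε = (∂Q_x/∂P_y)(P_y/Q_x) = -3.3621 × (11.7/851.527) ≈ -0.046.
ε < 0: complements.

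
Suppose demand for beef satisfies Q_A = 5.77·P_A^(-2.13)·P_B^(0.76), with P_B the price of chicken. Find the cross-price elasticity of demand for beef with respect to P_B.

0.76

In a log-linear (constant-elasticity) demand function, the coefficient on the exponent of P_B is the cross-price elasticity.
ε = 0.76. Positive, so beef and chicken are substitutes.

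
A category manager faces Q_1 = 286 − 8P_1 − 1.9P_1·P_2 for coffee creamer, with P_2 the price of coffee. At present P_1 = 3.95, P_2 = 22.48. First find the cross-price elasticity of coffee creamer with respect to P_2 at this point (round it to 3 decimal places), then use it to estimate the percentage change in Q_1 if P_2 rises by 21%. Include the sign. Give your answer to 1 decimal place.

At P_1 = 3.95, P_2 = 22.48: Q_1 = 85.688.
∂Q_1/∂P_2 = -1.9P_1 = -7.5050.
ε = (∂Q_1/∂P_2)(P_2/Q_1) = -7.5050 × 22.48/85.688 ≈ -1.969.
%ΔQ_1 ≈ ε × %ΔP_2 = -1.969 × (21%) = -41.3%.

-41.3%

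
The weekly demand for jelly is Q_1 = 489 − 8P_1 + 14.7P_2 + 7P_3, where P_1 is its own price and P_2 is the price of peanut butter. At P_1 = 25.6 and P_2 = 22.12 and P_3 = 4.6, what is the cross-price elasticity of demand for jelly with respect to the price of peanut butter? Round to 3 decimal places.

At P_1 = 25.6 and P_2 = 22.12 and P_3 = 4.6: Q_1 = 641.564.
∂Q_1/∂P_2 = 14.7.
ε = (∂Q_1/∂P_2)(P_2/Q_1) = 14.7 × (22.12/641.564) ≈ 0.507.

0.507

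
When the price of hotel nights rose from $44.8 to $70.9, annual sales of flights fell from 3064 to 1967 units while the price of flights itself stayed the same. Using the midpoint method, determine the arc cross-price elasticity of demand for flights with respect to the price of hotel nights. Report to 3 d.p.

ΔQ_A = 1967 − 3064 = -1097; ΔP_B = 70.9 − 44.8 = 26.1.
Midpoints: Q̄_A = 2515.5, P̄_B = 57.85.
ε = (ΔQ_A/Q̄_A)/(ΔP_B/P̄_B) = (-1097/2515.5)/(26.1/57.85) ≈ -0.967.
ε < 0: flights and hotel nights are complements.

-0.967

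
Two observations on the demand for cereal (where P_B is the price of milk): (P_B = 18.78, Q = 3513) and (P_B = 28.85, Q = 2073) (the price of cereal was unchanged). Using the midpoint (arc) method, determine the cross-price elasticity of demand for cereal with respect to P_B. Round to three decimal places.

ΔQ_A = 2073 − 3513 = -1440; ΔP_B = 28.85 − 18.78 = 10.07.
Midpoints: Q̄_A = 2793.0, P̄_B = 23.82.
ε = (ΔQ_A/Q̄_A)/(ΔP_B/P̄_B) = (-1440/2793.0)/(10.07/23.82) ≈ -1.219.

-1.219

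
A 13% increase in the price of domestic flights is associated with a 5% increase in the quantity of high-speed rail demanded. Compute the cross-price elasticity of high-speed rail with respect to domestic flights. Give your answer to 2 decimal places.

ε = (%ΔQ of high-speed rail) / (%ΔP of domestic flights) = (5%) / (13%) ≈ 0.38.

0.38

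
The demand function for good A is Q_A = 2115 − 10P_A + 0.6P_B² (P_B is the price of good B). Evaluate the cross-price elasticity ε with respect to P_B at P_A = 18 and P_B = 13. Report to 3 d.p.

0.100

At P_A = 18 and P_B = 13: Q_A = 2036.4.
∂Q_A/∂P_B = 1.2P_B = 1.2(13) = 15.6000.
ε = (∂Q_A/∂P_B)(P_B/Q_A) = 15.6000 × (13/2036.4) ≈ 0.100.
ε > 0: substitutes.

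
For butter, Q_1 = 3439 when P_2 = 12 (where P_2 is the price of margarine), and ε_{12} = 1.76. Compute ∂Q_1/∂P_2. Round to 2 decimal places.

504.39

ε = (∂Q_1/∂P_2)·(P_2/Q_1) ⇒ ∂Q_1/∂P_2 = ε·Q_1/P_2 = 1.76 × 3439/12 ≈ 504.39.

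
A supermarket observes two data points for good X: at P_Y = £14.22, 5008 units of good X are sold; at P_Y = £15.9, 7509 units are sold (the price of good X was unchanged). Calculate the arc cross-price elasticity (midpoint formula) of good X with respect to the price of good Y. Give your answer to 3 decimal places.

3.582

ΔQ_X = 7509 − 5008 = 2501; ΔP_Y = 15.9 − 14.22 = 1.68.
Midpoints: Q̄_X = 6258.5, P̄_Y = 15.06.
ε = (ΔQ_X/Q̄_X)/(ΔP_Y/P̄_Y) = (2501/6258.5)/(1.68/15.06) ≈ 3.582.
ε > 0: good X and good Y are substitutes.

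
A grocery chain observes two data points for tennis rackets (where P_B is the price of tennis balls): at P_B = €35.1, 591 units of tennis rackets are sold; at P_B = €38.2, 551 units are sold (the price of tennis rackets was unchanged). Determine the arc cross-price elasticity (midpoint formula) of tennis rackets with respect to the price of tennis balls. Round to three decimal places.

ΔQ_A = 551 − 591 = -40; ΔP_B = 38.2 − 35.1 = 3.1.
Midpoints: Q̄_A = 571.0, P̄_B = 36.65.
ε = (ΔQ_A/Q̄_A)/(ΔP_B/P̄_B) = (-40/571.0)/(3.1/36.65) ≈ -0.828.

-0.828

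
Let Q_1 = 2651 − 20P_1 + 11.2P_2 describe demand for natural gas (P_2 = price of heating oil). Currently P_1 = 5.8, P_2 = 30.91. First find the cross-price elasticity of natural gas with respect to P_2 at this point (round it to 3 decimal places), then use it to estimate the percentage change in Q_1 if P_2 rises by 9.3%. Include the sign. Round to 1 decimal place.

At P_1 = 5.8, P_2 = 30.91: Q_1 = 2881.192.
∂Q_1/∂P_2 = 11.2.
ε = (∂Q_1/∂P_2)(P_2/Q_1) = 11.2000 × 30.91/2881.192 ≈ 0.120.
%ΔQ_1 ≈ ε × %ΔP_2 = 0.120 × (9.3%) = 1.1%.

1.1%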